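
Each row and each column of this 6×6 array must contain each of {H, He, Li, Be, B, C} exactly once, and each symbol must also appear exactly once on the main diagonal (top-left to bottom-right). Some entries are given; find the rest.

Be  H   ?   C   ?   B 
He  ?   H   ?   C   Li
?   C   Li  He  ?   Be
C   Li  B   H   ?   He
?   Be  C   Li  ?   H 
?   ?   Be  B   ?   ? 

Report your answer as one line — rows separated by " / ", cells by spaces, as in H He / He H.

row 1 has {H,Be,B,C}; column 3 has {H,Li,Be,B,C} — only He is left for (r1,c3).
row 1 has {H,He,Be,B,C}; column 5 has {C} — only Li is left for (r1,c5).
row 2 has {H,He,Li,C}; column 2 has {H,Li,Be,C}; the diagonal has {H,Li,Be} — only B is left for (r2,c2).
row 2 has {H,He,Li,B,C}; column 4 has {H,He,Li,B,C} — only Be is left for (r2,c4).
row 4 has {H,He,Li,B,C}; column 5 has {Li,C} — only Be is left for (r4,c5).
row 5 has {H,Li,Be,C}; column 1 has {He,Be,C} — only B is left for (r5,c1).
row 5 has {H,Li,Be,B,C}; column 5 has {Li,Be,C}; the diagonal has {H,Li,Be,B} — only He is left for (r5,c5).
row 6 has {Be,B}; column 2 has {H,Li,Be,B,C} — only He is left for (r6,c2).
row 6 has {He,Be,B}; column 5 has {He,Li,Be,C} — only H is left for (r6,c5).
row 6 has {H,He,Be,B}; column 6 has {H,He,Li,Be,B}; the diagonal has {H,He,Li,Be,B} — only C is left for (r6,c6).
row 3 has {He,Li,Be,C}; column 1 has {He,Be,B,C} — only H is left for (r3,c1).
row 3 has {H,He,Li,Be,C}; column 5 has {H,He,Li,Be,C} — only B is left for (r3,c5).
row 6 has {H,He,Be,B,C}; column 1 has {H,He,Be,B,C} — only Li is left for (r6,c1).

Be H He C Li B / He B H Be C Li / H C Li He B Be / C Li B H Be He / B Be C Li He H / Li He Be B H C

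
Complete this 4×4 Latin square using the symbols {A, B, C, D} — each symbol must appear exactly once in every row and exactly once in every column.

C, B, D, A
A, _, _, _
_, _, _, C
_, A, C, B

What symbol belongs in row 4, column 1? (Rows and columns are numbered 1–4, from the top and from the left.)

D

At row 2, column 3: row 2 has {A}; column 3 has {C,D}; that leaves B.
At row 2, column 4: row 2 has {A,B}; column 4 has {A,B,C}; that leaves D.
At row 3, column 2: row 3 has {C}; column 2 has {A,B}; that leaves D.
At row 3, column 3: row 3 has {C,D}; column 3 has {B,C,D}; that leaves A.
At row 4, column 1: row 4 has {A,B,C}; column 1 has {A,C}; that leaves D.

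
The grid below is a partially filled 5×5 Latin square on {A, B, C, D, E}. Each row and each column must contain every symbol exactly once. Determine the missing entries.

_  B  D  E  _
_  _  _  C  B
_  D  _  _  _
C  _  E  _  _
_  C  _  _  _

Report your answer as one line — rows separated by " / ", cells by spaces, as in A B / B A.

A B D E C / D E A C B / B D C A E / C A E B D / E C B D A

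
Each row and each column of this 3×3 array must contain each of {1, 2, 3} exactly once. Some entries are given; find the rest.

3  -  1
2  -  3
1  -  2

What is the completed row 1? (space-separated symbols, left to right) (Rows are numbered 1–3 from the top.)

3 2 1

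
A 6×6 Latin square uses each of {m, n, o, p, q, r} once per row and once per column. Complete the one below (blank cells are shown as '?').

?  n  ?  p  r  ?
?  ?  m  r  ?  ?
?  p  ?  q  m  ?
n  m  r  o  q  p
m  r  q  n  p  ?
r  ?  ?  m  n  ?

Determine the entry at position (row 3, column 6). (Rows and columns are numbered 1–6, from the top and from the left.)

r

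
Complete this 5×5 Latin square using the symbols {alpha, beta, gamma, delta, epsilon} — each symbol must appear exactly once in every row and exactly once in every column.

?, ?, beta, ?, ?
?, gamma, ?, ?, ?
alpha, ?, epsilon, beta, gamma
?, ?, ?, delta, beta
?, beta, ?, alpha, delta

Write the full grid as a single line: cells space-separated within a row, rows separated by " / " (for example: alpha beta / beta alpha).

delta alpha beta gamma epsilon / beta gamma delta epsilon alpha / alpha delta epsilon beta gamma / gamma epsilon alpha delta beta / epsilon beta gamma alpha delta

(r2,c4) = epsilon
(r2,c5) = alpha
(r3,c2) = delta
(r5,c3) = gamma
(r1,c4) = gamma
(r1,c5) = epsilon
(r2,c3) = delta
(r4,c3) = alpha
(r5,c1) = epsilon
(r1,c1) = delta
(r1,c2) = alpha
(r2,c1) = beta
(r4,c1) = gamma
(r4,c2) = epsilon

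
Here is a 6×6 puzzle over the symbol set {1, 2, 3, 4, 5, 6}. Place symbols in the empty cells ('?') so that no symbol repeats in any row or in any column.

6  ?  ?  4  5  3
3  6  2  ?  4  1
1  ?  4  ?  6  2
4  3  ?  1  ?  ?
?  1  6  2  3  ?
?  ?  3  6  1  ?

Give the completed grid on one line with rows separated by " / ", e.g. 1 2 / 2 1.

row 1 has {3,4,5,6}; column 2 has {1,3,6} — only 2 is left for (r1,c2).
row 1 has {2,3,4,5,6}; column 3 has {2,3,4,6} — only 1 is left for (r1,c3).
row 2 has {1,2,3,4,6}; column 4 has {1,2,4,6} — only 5 is left for (r2,c4).
row 3 has {1,2,4,6}; column 2 has {1,2,3,6} — only 5 is left for (r3,c2).
row 3 has {1,2,4,5,6}; column 4 has {1,2,4,5,6} — only 3 is left for (r3,c4).
row 4 has {1,3,4}; column 3 has {1,2,3,4,6} — only 5 is left for (r4,c3).
row 4 has {1,3,4,5}; column 5 has {1,3,4,5,6} — only 2 is left for (r4,c5).
row 4 has {1,2,3,4,5}; column 6 has {1,2,3} — only 6 is left for (r4,c6).
row 5 has {1,2,3,6}; column 1 has {1,3,4,6} — only 5 is left for (r5,c1).
row 5 has {1,2,3,5,6}; column 6 has {1,2,3,6} — only 4 is left for (r5,c6).
row 6 has {1,3,6}; column 1 has {1,3,4,5,6} — only 2 is left for (r6,c1).
row 6 has {1,2,3,6}; column 2 has {1,2,3,5,6} — only 4 is left for (r6,c2).
row 6 has {1,2,3,4,6}; column 6 has {1,2,3,4,6} — only 5 is left for (r6,c6).

6 2 1 4 5 3 / 3 6 2 5 4 1 / 1 5 4 3 6 2 / 4 3 5 1 2 6 / 5 1 6 2 3 4 / 2 4 3 6 1 5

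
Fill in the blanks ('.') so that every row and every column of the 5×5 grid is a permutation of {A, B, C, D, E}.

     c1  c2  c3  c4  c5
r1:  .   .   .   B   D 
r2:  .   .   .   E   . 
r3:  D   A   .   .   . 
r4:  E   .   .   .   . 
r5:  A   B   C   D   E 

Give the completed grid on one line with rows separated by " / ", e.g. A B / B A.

At row 1, column 1: row 1 has {B,D}; column 1 has {A,D,E}; that leaves C.
At row 1, column 2: row 1 has {B,C,D}; column 2 has {A,B}; that leaves E.
At row 1, column 3: row 1 has {B,C,D,E}; column 3 has {C}; that leaves A.
At row 2, column 1: row 2 has {E}; column 1 has {A,C,D,E}; that leaves B.
At row 2, column 3: row 2 has {B,E}; column 3 has {A,C}; that leaves D.
At row 3, column 4: row 3 has {A,D}; column 4 has {B,D,E}; that leaves C.
At row 3, column 5: row 3 has {A,C,D}; column 5 has {D,E}; that leaves B.
At row 4, column 3: row 4 has {E}; column 3 has {A,C,D}; that leaves B.
At row 4, column 4: row 4 has {B,E}; column 4 has {B,C,D,E}; that leaves A.
At row 4, column 5: row 4 has {A,B,E}; column 5 has {B,D,E}; that leaves C.
At row 2, column 2: row 2 has {B,D,E}; column 2 has {A,B,E}; that leaves C.
At row 2, column 5: row 2 has {B,C,D,E}; column 5 has {B,C,D,E}; that leaves A.
At row 3, column 3: row 3 has {A,B,C,D}; column 3 has {A,B,C,D}; that leaves E.
At row 4, column 2: row 4 has {A,B,C,E}; column 2 has {A,B,C,E}; that leaves D.

C E A B D / B C D E A / D A E C B / E D B A C / A B C D E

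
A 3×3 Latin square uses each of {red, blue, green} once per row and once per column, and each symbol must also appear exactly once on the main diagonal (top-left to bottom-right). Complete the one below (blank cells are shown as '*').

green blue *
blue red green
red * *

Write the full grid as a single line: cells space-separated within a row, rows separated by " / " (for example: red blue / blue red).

green blue red / blue red green / red green blue

At row 1, column 3: row 1 has {blue,green}; column 3 has {green}; that leaves red.
At row 3, column 2: row 3 has {red}; column 2 has {red,blue}; that leaves green.
At row 3, column 3: row 3 has {red,green}; column 3 has {red,green}; the diagonal has {red,green}; that leaves blue.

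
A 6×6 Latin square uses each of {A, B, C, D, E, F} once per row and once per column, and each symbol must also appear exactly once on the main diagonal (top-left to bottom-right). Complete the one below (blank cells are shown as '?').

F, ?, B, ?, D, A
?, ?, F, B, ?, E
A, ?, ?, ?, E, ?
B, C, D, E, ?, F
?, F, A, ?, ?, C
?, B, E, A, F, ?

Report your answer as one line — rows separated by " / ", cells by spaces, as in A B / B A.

F E B C D A / D A F B C E / A D C F E B / B C D E A F / E F A D B C / C B E A F D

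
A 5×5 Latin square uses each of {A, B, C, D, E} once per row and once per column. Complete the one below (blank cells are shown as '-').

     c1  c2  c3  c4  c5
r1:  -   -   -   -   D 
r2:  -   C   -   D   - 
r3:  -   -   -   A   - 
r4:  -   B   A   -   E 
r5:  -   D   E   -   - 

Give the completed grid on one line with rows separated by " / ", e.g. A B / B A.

B A C E D / E C B D A / C E D A B / D B A C E / A D E B C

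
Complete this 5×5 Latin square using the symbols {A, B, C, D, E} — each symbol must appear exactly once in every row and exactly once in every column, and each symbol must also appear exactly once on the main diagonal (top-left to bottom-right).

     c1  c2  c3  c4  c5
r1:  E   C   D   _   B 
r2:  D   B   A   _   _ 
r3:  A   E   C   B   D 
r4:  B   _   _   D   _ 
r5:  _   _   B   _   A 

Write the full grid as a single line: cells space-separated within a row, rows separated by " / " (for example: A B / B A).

E C D A B / D B A C E / A E C B D / B A E D C / C D B E A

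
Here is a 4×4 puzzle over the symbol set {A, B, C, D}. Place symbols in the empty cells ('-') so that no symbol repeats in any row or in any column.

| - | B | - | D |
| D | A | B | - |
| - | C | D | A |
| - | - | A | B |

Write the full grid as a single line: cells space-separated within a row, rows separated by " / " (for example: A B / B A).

A B C D / D A B C / B C D A / C D A B

row 1 has {B,D}; column 3 has {A,B,D} — only C is left for (r1,c3).
row 2 has {A,B,D}; column 4 has {A,B,D} — only C is left for (r2,c4).
row 3 has {A,C,D}; column 1 has {D} — only B is left for (r3,c1).
row 4 has {A,B}; column 1 has {B,D} — only C is left for (r4,c1).
row 4 has {A,B,C}; column 2 has {A,B,C} — only D is left for (r4,c2).
row 1 has {B,C,D}; column 1 has {B,C,D} — only A is left for (r1,c1).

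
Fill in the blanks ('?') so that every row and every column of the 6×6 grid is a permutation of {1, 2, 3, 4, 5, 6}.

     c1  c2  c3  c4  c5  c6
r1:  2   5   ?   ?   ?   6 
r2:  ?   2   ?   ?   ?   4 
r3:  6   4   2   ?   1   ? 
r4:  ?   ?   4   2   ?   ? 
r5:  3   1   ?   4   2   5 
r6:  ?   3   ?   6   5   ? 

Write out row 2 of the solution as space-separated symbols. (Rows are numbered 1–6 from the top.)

1 2 5 3 6 4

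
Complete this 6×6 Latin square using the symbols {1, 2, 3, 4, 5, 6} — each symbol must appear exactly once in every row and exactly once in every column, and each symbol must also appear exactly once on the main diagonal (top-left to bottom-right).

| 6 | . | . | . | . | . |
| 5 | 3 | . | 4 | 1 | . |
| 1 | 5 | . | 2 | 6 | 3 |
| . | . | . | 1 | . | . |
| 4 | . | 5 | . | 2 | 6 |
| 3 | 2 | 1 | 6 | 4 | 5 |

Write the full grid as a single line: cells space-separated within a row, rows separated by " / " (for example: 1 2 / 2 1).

(r2,c6): row 2 has {1,3,4,5}; column 6 has {3,5,6}, so it must be 2.
(r3,c3): row 3 has {1,2,3,5,6}; column 3 has {1,5}; the diagonal has {1,2,3,5,6}, so it must be 4.
(r4,c1): row 4 has {1}; column 1 has {1,3,4,5,6}, so it must be 2.
(r4,c6): row 4 has {1,2}; column 6 has {2,3,5,6}, so it must be 4.
(r5,c2): row 5 has {2,4,5,6}; column 2 has {2,3,5}, so it must be 1.
(r5,c4): row 5 has {1,2,4,5,6}; column 4 has {1,2,4,6}, so it must be 3.
(r1,c2): row 1 has {6}; column 2 has {1,2,3,5}, so it must be 4.
(r1,c4): row 1 has {4,6}; column 4 has {1,2,3,4,6}, so it must be 5.
(r1,c5): row 1 has {4,5,6}; column 5 has {1,2,4,6}, so it must be 3.
(r1,c6): row 1 has {3,4,5,6}; column 6 has {2,3,4,5,6}, so it must be 1.
(r2,c3): row 2 has {1,2,3,4,5}; column 3 has {1,4,5}, so it must be 6.
(r4,c2): row 4 has {1,2,4}; column 2 has {1,2,3,4,5}, so it must be 6.
(r4,c3): row 4 has {1,2,4,6}; column 3 has {1,4,5,6}, so it must be 3.
(r4,c5): row 4 has {1,2,3,4,6}; column 5 has {1,2,3,4,6}, so it must be 5.
(r1,c3): row 1 has {1,3,4,5,6}; column 3 has {1,3,4,5,6}, so it must be 2.

6 4 2 5 3 1 / 5 3 6 4 1 2 / 1 5 4 2 6 3 / 2 6 3 1 5 4 / 4 1 5 3 2 6 / 3 2 1 6 4 5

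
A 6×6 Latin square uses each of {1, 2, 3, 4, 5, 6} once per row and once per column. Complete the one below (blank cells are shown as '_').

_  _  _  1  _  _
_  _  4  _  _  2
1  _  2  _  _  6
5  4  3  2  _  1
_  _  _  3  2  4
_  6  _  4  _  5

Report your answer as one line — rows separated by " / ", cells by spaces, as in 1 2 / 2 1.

4 2 6 1 5 3 / 3 5 4 6 1 2 / 1 3 2 5 4 6 / 5 4 3 2 6 1 / 6 1 5 3 2 4 / 2 6 1 4 3 5

At row 1, column 6: row 1 has {1}; column 6 has {1,2,4,5,6}; that leaves 3.
At row 3, column 4: row 3 has {1,2,6}; column 4 has {1,2,3,4}; that leaves 5.
At row 4, column 5: row 4 has {1,2,3,4,5}; column 5 has {2}; that leaves 6.
At row 5, column 1: row 5 has {2,3,4}; column 1 has {1,5}; that leaves 6.
At row 6, column 3: row 6 has {4,5,6}; column 3 has {2,3,4}; that leaves 1.
At row 6, column 5: row 6 has {1,4,5,6}; column 5 has {2,6}; that leaves 3.
At row 2, column 1: row 2 has {2,4}; column 1 has {1,5,6}; that leaves 3.
At row 2, column 4: row 2 has {2,3,4}; column 4 has {1,2,3,4,5}; that leaves 6.
At row 3, column 2: row 3 has {1,2,5,6}; column 2 has {4,6}; that leaves 3.
At row 3, column 5: row 3 has {1,2,3,5,6}; column 5 has {2,3,6}; that leaves 4.
At row 5, column 3: row 5 has {2,3,4,6}; column 3 has {1,2,3,4}; that leaves 5.
At row 6, column 1: row 6 has {1,3,4,5,6}; column 1 has {1,3,5,6}; that leaves 2.
At row 1, column 1: row 1 has {1,3}; column 1 has {1,2,3,5,6}; that leaves 4.
At row 1, column 3: row 1 has {1,3,4}; column 3 has {1,2,3,4,5}; that leaves 6.
At row 1, column 5: row 1 has {1,3,4,6}; column 5 has {2,3,4,6}; that leaves 5.
At row 2, column 5: row 2 has {2,3,4,6}; column 5 has {2,3,4,5,6}; that leaves 1.
At row 5, column 2: row 5 has {2,3,4,5,6}; column 2 has {3,4,6}; that leaves 1.
At row 1, column 2: row 1 has {1,3,4,5,6}; column 2 has {1,3,4,6}; that leaves 2.
At row 2, column 2: row 2 has {1,2,3,4,6}; column 2 has {1,2,3,4,6}; that leaves 5.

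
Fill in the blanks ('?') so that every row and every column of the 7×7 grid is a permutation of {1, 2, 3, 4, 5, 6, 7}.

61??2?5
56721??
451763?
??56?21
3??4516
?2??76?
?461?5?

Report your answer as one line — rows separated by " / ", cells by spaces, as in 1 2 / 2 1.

6 1 4 3 2 7 5 / 5 6 7 2 1 4 3 / 4 5 1 7 6 3 2 / 7 3 5 6 4 2 1 / 3 7 2 4 5 1 6 / 1 2 3 5 7 6 4 / 2 4 6 1 3 5 7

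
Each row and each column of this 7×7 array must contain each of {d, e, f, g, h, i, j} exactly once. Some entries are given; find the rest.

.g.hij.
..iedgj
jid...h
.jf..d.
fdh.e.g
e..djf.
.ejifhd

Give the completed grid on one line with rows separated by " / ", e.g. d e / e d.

d g e h i j f / h f i e d g j / j i d f g e h / i j f g h d e / f d h j e i g / e h g d j f i / g e j i f h d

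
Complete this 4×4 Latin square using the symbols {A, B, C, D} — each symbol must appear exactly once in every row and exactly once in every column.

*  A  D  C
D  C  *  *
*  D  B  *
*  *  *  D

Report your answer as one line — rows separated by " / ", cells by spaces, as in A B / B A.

row 1 has {A,C,D}; column 1 has {D} — only B is left for (r1,c1).
row 2 has {C,D}; column 3 has {B,D} — only A is left for (r2,c3).
row 2 has {A,C,D}; column 4 has {C,D} — only B is left for (r2,c4).
row 3 has {B,D}; column 4 has {B,C,D} — only A is left for (r3,c4).
row 4 has {D}; column 2 has {A,C,D} — only B is left for (r4,c2).
row 4 has {B,D}; column 3 has {A,B,D} — only C is left for (r4,c3).
row 3 has {A,B,D}; column 1 has {B,D} — only C is left for (r3,c1).
row 4 has {B,C,D}; column 1 has {B,C,D} — only A is left for (r4,c1).

B A D C / D C A B / C D B A / A B C D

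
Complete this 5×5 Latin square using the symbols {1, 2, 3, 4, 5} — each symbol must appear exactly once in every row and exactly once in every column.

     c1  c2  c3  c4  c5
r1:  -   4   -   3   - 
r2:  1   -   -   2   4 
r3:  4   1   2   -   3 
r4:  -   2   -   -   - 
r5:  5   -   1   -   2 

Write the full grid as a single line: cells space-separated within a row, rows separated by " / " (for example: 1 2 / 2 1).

2 4 5 3 1 / 1 5 3 2 4 / 4 1 2 5 3 / 3 2 4 1 5 / 5 3 1 4 2

(r1,c1) = 2
(r1,c3) = 5
(r1,c5) = 1
(r2,c3) = 3
(r3,c4) = 5
(r4,c1) = 3
(r4,c3) = 4
(r4,c4) = 1
(r4,c5) = 5
(r5,c2) = 3
(r5,c4) = 4
(r2,c2) = 5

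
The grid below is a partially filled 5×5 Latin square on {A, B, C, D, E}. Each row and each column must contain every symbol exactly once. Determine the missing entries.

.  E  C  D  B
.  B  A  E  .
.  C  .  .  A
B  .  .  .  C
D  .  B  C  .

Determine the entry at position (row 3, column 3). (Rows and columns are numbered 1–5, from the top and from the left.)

At row 1, column 1: row 1 has {B,C,D,E}; column 1 has {B,D}; that leaves A.
At row 2, column 1: row 2 has {A,B,E}; column 1 has {A,B,D}; that leaves C.
At row 2, column 5: row 2 has {A,B,C,E}; column 5 has {A,B,C}; that leaves D.
At row 3, column 1: row 3 has {A,C}; column 1 has {A,B,C,D}; that leaves E.
At row 3, column 3: row 3 has {A,C,E}; column 3 has {A,B,C}; that leaves D.

D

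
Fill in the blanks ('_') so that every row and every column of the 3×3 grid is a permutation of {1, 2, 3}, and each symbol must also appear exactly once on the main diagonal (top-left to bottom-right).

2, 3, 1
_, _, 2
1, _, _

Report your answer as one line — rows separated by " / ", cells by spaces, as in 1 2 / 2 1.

2 3 1 / 3 1 2 / 1 2 3

(r2,c1) = 3
(r2,c2) = 1
(r3,c2) = 2
(r3,c3) = 3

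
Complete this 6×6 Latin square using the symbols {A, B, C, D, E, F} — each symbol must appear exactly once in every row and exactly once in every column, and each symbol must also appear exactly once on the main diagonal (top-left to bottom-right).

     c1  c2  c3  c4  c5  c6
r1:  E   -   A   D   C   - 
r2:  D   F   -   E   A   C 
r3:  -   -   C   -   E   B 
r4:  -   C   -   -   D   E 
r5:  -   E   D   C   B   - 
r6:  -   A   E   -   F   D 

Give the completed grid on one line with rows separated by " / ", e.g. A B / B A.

E B A D C F / D F B E A C / A D C F E B / B C F A D E / F E D C B A / C A E B F D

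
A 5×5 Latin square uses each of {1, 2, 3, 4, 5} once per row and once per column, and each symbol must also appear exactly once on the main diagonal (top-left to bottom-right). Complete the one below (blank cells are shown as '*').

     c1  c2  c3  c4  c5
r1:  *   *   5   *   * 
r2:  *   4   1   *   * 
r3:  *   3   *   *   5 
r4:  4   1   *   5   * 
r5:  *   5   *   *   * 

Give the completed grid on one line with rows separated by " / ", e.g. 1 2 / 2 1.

Cell (r1,c2): row 1 has {5}; column 2 has {1,3,4,5} → 2.
Cell (r3,c3): row 3 has {3,5}; column 3 has {1,5}; the diagonal has {4,5} → 2.
Cell (r4,c3): row 4 has {1,4,5}; column 3 has {1,2,5} → 3.
Cell (r4,c5): row 4 has {1,3,4,5}; column 5 has {5} → 2.
Cell (r5,c3): row 5 has {5}; column 3 has {1,2,3,5} → 4.
Cell (r2,c5): row 2 has {1,4}; column 5 has {2,5} → 3.
Cell (r3,c1): row 3 has {2,3,5}; column 1 has {4} → 1.
Cell (r3,c4): row 3 has {1,2,3,5}; column 4 has {5} → 4.
Cell (r5,c5): row 5 has {4,5}; column 5 has {2,3,5}; the diagonal has {2,4,5} → 1.
Cell (r1,c1): row 1 has {2,5}; column 1 has {1,4}; the diagonal has {1,2,4,5} → 3.
Cell (r1,c4): row 1 has {2,3,5}; column 4 has {4,5} → 1.
Cell (r1,c5): row 1 has {1,2,3,5}; column 5 has {1,2,3,5} → 4.
Cell (r2,c4): row 2 has {1,3,4}; column 4 has {1,4,5} → 2.
Cell (r5,c1): row 5 has {1,4,5}; column 1 has {1,3,4} → 2.
Cell (r5,c4): row 5 has {1,2,4,5}; column 4 has {1,2,4,5} → 3.
Cell (r2,c1): row 2 has {1,2,3,4}; column 1 has {1,2,3,4} → 5.

3 2 5 1 4 / 5 4 1 2 3 / 1 3 2 4 5 / 4 1 3 5 2 / 2 5 4 3 1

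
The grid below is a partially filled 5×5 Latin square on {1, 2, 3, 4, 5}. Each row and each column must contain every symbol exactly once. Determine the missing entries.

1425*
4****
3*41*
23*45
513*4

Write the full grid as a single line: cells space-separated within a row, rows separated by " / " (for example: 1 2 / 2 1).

At row 1, column 5: row 1 has {1,2,4,5}; column 5 has {4,5}; that leaves 3.
At row 3, column 5: row 3 has {1,3,4}; column 5 has {3,4,5}; that leaves 2.
At row 4, column 3: row 4 has {2,3,4,5}; column 3 has {2,3,4}; that leaves 1.
At row 5, column 4: row 5 has {1,3,4,5}; column 4 has {1,4,5}; that leaves 2.
At row 2, column 3: row 2 has {4}; column 3 has {1,2,3,4}; that leaves 5.
At row 2, column 4: row 2 has {4,5}; column 4 has {1,2,4,5}; that leaves 3.
At row 2, column 5: row 2 has {3,4,5}; column 5 has {2,3,4,5}; that leaves 1.
At row 3, column 2: row 3 has {1,2,3,4}; column 2 has {1,3,4}; that leaves 5.
At row 2, column 2: row 2 has {1,3,4,5}; column 2 has {1,3,4,5}; that leaves 2.

1 4 2 5 3 / 4 2 5 3 1 / 3 5 4 1 2 / 2 3 1 4 5 / 5 1 3 2 4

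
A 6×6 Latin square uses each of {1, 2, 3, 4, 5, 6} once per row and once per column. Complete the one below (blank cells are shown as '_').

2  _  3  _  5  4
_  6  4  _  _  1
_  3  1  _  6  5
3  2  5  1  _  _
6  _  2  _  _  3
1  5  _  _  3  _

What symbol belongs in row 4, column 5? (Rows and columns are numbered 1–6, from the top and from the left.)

4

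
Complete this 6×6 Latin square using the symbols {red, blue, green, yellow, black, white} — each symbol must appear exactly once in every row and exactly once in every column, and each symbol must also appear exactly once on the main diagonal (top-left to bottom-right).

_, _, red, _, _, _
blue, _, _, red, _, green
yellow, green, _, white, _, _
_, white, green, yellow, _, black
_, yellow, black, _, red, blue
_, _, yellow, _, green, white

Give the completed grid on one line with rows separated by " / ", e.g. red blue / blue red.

At row 1, column 6: row 1 has {red}; column 6 has {blue,green,black,white}; that leaves yellow.
At row 2, column 2: row 2 has {red,blue,green}; column 2 has {green,yellow,white}; the diagonal has {red,yellow,white}; that leaves black.
At row 2, column 3: row 2 has {red,blue,green,black}; column 3 has {red,green,yellow,black}; that leaves white.
At row 2, column 5: row 2 has {red,blue,green,black,white}; column 5 has {red,green}; that leaves yellow.
At row 3, column 3: row 3 has {green,yellow,white}; column 3 has {red,green,yellow,black,white}; the diagonal has {red,yellow,black,white}; that leaves blue.
At row 3, column 5: row 3 has {blue,green,yellow,white}; column 5 has {red,green,yellow}; that leaves black.
At row 3, column 6: row 3 has {blue,green,yellow,black,white}; column 6 has {blue,green,yellow,black,white}; that leaves red.
At row 4, column 1: row 4 has {green,yellow,black,white}; column 1 has {blue,yellow}; that leaves red.
At row 4, column 5: row 4 has {red,green,yellow,black,white}; column 5 has {red,green,yellow,black}; that leaves blue.
At row 5, column 4: row 5 has {red,blue,yellow,black}; column 4 has {red,yellow,white}; that leaves green.
At row 6, column 1: row 6 has {green,yellow,white}; column 1 has {red,blue,yellow}; that leaves black.
At row 6, column 4: row 6 has {green,yellow,black,white}; column 4 has {red,green,yellow,white}; that leaves blue.
At row 1, column 1: row 1 has {red,yellow}; column 1 has {red,blue,yellow,black}; the diagonal has {red,blue,yellow,black,white}; that leaves green.
At row 1, column 2: row 1 has {red,green,yellow}; column 2 has {green,yellow,black,white}; that leaves blue.
At row 1, column 4: row 1 has {red,blue,green,yellow}; column 4 has {red,blue,green,yellow,white}; that leaves black.
At row 1, column 5: row 1 has {red,blue,green,yellow,black}; column 5 has {red,blue,green,yellow,black}; that leaves white.
At row 5, column 1: row 5 has {red,blue,green,yellow,black}; column 1 has {red,blue,green,yellow,black}; that leaves white.
At row 6, column 2: row 6 has {blue,green,yellow,black,white}; column 2 has {blue,green,yellow,black,white}; that leaves red.

green blue red black white yellow / blue black white red yellow green / yellow green blue white black red / red white green yellow blue black / white yellow black green red blue / black red yellow blue green white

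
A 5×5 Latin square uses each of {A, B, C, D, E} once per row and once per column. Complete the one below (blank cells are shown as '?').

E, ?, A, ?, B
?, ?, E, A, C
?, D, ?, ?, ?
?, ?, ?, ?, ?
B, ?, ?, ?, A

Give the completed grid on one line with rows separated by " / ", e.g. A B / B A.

At row 1, column 2: row 1 has {A,B,E}; column 2 has {D}; that leaves C.
At row 1, column 4: row 1 has {A,B,C,E}; column 4 has {A}; that leaves D.
At row 2, column 1: row 2 has {A,C,E}; column 1 has {B,E}; that leaves D.
At row 2, column 2: row 2 has {A,C,D,E}; column 2 has {C,D}; that leaves B.
At row 3, column 5: row 3 has {D}; column 5 has {A,B,C}; that leaves E.
At row 4, column 5: row 4 is empty so far; column 5 has {A,B,C,E}; that leaves D.
At row 5, column 2: row 5 has {A,B}; column 2 has {B,C,D}; that leaves E.
At row 5, column 4: row 5 has {A,B,E}; column 4 has {A,D}; that leaves C.
At row 3, column 4: row 3 has {D,E}; column 4 has {A,C,D}; that leaves B.
At row 4, column 2: row 4 has {D}; column 2 has {B,C,D,E}; that leaves A.
At row 4, column 4: row 4 has {A,D}; column 4 has {A,B,C,D}; that leaves E.
At row 5, column 3: row 5 has {A,B,C,E}; column 3 has {A,E}; that leaves D.
At row 3, column 3: row 3 has {B,D,E}; column 3 has {A,D,E}; that leaves C.
At row 4, column 1: row 4 has {A,D,E}; column 1 has {B,D,E}; that leaves C.
At row 4, column 3: row 4 has {A,C,D,E}; column 3 has {A,C,D,E}; that leaves B.
At row 3, column 1: row 3 has {B,C,D,E}; column 1 has {B,C,D,E}; that leaves A.

E C A D B / D B E A C / A D C B E / C A B E D / B E D C A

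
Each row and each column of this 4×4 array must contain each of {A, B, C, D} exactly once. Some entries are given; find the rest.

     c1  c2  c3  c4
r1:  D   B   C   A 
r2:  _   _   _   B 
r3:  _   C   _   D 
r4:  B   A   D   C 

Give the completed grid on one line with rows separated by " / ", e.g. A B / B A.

(r2,c2) = D
(r2,c3) = A
(r3,c1) = A
(r3,c3) = B
(r2,c1) = C

D B C A / C D A B / A C B D / B A D C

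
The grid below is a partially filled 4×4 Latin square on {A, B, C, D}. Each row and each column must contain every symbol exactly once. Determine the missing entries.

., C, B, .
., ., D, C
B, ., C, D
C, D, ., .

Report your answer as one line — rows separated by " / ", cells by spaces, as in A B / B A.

D C B A / A B D C / B A C D / C D A B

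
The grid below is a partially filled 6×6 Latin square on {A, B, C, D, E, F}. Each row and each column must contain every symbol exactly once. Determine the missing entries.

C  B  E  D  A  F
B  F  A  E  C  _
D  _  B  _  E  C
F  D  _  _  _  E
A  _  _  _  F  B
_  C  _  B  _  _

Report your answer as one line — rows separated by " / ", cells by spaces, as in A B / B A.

C B E D A F / B F A E C D / D A B F E C / F D C A B E / A E D C F B / E C F B D A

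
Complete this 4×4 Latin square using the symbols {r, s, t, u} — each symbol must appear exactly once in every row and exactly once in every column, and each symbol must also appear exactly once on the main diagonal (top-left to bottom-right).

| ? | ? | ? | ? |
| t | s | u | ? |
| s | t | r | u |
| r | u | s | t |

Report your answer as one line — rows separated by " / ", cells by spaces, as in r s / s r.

u r t s / t s u r / s t r u / r u s t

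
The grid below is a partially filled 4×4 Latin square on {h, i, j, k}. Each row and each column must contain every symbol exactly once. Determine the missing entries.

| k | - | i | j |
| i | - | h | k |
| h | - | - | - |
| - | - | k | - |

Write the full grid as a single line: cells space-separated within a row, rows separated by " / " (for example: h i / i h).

k h i j / i j h k / h k j i / j i k h

row 1 has {i,j,k}; column 2 is empty so far — only h is left for (r1,c2).
row 2 has {h,i,k}; column 2 has {h} — only j is left for (r2,c2).
row 3 has {h}; column 3 has {h,i,k} — only j is left for (r3,c3).
row 3 has {h,j}; column 4 has {j,k} — only i is left for (r3,c4).
row 4 has {k}; column 1 has {h,i,k} — only j is left for (r4,c1).
row 4 has {j,k}; column 2 has {h,j} — only i is left for (r4,c2).
row 4 has {i,j,k}; column 4 has {i,j,k} — only h is left for (r4,c4).
row 3 has {h,i,j}; column 2 has {h,i,j} — only k is left for (r3,c2).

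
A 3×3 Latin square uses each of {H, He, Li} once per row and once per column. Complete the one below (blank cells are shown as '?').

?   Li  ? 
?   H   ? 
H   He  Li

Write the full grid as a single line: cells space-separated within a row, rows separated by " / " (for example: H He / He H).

He Li H / Li H He / H He Li

row 1 has {Li}; column 1 has {H} — only He is left for (r1,c1).
row 1 has {He,Li}; column 3 has {Li} — only H is left for (r1,c3).
row 2 has {H}; column 1 has {H,He} — only Li is left for (r2,c1).
row 2 has {H,Li}; column 3 has {H,Li} — only He is left for (r2,c3).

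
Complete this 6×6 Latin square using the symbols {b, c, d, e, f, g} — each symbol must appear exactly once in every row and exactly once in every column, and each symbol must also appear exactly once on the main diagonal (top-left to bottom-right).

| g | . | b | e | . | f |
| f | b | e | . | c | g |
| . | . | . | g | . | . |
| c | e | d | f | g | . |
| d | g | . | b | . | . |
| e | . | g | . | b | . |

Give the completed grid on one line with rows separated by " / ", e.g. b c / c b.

Cell (r1,c5): row 1 has {b,e,f,g}; column 5 has {b,c,g} → d.
Cell (r2,c4): row 2 has {b,c,e,f,g}; column 4 has {b,e,f,g} → d.
Cell (r3,c1): row 3 has {g}; column 1 has {c,d,e,f,g} → b.
Cell (r3,c3): row 3 has {b,g}; column 3 has {b,d,e,g}; the diagonal has {b,f,g} → c.
Cell (r4,c6): row 4 has {c,d,e,f,g}; column 6 has {f,g} → b.
Cell (r5,c3): row 5 has {b,d,g}; column 3 has {b,c,d,e,g} → f.
Cell (r5,c5): row 5 has {b,d,f,g}; column 5 has {b,c,d,g}; the diagonal has {b,c,f,g} → e.
Cell (r5,c6): row 5 has {b,d,e,f,g}; column 6 has {b,f,g} → c.
Cell (r6,c4): row 6 has {b,e,g}; column 4 has {b,d,e,f,g} → c.
Cell (r6,c6): row 6 has {b,c,e,g}; column 6 has {b,c,f,g}; the diagonal has {b,c,e,f,g} → d.
Cell (r1,c2): row 1 has {b,d,e,f,g}; column 2 has {b,e,g} → c.
Cell (r3,c5): row 3 has {b,c,g}; column 5 has {b,c,d,e,g} → f.
Cell (r3,c6): row 3 has {b,c,f,g}; column 6 has {b,c,d,f,g} → e.
Cell (r6,c2): row 6 has {b,c,d,e,g}; column 2 has {b,c,e,g} → f.
Cell (r3,c2): row 3 has {b,c,e,f,g}; column 2 has {b,c,e,f,g} → d.

g c b e d f / f b e d c g / b d c g f e / c e d f g b / d g f b e c / e f g c b d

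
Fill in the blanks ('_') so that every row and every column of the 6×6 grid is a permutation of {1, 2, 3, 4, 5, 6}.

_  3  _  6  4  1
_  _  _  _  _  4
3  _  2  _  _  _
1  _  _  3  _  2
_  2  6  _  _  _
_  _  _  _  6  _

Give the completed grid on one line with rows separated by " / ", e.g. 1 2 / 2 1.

2 3 5 6 4 1 / 6 1 3 5 2 4 / 3 5 2 4 1 6 / 1 6 4 3 5 2 / 4 2 6 1 3 5 / 5 4 1 2 6 3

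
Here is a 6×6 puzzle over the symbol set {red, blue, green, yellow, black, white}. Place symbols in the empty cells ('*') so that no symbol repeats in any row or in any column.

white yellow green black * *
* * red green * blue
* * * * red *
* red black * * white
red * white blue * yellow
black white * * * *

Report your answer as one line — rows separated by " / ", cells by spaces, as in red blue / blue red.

(r1,c5) = blue
(r1,c6) = red
(r2,c1) = yellow
(r2,c2) = black
(r2,c5) = white
(r4,c4) = yellow
(r4,c5) = green
(r5,c2) = green
(r5,c5) = black
(r6,c4) = red
(r6,c5) = yellow
(r6,c6) = green
(r3,c2) = blue
(r3,c3) = yellow
(r3,c4) = white
(r3,c6) = black
(r4,c1) = blue
(r6,c3) = blue
(r3,c1) = green

white yellow green black blue red / yellow black red green white blue / green blue yellow white red black / blue red black yellow green white / red green white blue black yellow / black white blue red yellow green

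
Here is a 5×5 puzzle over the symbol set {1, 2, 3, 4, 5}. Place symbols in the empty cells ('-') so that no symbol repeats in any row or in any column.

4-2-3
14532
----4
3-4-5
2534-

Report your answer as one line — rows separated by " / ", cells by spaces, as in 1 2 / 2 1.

4 1 2 5 3 / 1 4 5 3 2 / 5 3 1 2 4 / 3 2 4 1 5 / 2 5 3 4 1

(r1,c2) = 1
(r1,c4) = 5
(r3,c1) = 5
(r3,c3) = 1
(r3,c4) = 2
(r4,c2) = 2
(r4,c4) = 1
(r5,c5) = 1
(r3,c2) = 3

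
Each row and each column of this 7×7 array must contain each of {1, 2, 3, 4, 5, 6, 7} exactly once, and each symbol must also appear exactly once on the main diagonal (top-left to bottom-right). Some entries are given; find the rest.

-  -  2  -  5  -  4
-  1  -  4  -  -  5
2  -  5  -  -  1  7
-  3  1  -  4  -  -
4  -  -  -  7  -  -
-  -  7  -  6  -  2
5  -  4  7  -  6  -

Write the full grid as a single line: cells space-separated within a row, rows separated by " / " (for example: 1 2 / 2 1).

6 7 2 1 5 3 4 / 3 1 6 4 2 7 5 / 2 4 5 6 3 1 7 / 7 3 1 2 4 5 6 / 4 6 3 5 7 2 1 / 1 5 7 3 6 4 2 / 5 2 4 7 1 6 3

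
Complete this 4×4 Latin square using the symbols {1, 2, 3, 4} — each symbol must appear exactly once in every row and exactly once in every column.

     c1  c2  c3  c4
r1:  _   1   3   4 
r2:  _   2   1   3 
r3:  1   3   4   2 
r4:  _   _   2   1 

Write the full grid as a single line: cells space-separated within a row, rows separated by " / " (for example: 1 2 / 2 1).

2 1 3 4 / 4 2 1 3 / 1 3 4 2 / 3 4 2 1

(r1,c1): row 1 has {1,3,4}; column 1 has {1}, so it must be 2.
(r2,c1): row 2 has {1,2,3}; column 1 has {1,2}, so it must be 4.
(r4,c1): row 4 has {1,2}; column 1 has {1,2,4}, so it must be 3.
(r4,c2): row 4 has {1,2,3}; column 2 has {1,2,3}, so it must be 4.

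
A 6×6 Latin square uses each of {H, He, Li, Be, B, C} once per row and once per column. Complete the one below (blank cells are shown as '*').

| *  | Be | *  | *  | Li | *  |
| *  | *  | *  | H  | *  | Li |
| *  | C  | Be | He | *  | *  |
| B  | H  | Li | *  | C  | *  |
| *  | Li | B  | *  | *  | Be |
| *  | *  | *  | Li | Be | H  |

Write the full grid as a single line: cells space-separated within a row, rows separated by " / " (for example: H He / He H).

(r3,c6) = B
(r4,c4) = Be
(r4,c6) = He
(r5,c4) = C
(r1,c4) = B
(r1,c6) = C
(r3,c5) = H
(r5,c5) = He
(r2,c5) = B
(r3,c1) = Li
(r5,c1) = H
(r1,c1) = He
(r1,c3) = H
(r2,c2) = He
(r2,c3) = C
(r6,c1) = C
(r6,c2) = B
(r6,c3) = He
(r2,c1) = Be

He Be H B Li C / Be He C H B Li / Li C Be He H B / B H Li Be C He / H Li B C He Be / C B He Li Be H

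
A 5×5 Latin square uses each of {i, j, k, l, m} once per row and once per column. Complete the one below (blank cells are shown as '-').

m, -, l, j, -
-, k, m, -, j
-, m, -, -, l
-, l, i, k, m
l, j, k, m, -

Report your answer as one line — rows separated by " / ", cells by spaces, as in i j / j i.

m i l j k / i k m l j / k m j i l / j l i k m / l j k m i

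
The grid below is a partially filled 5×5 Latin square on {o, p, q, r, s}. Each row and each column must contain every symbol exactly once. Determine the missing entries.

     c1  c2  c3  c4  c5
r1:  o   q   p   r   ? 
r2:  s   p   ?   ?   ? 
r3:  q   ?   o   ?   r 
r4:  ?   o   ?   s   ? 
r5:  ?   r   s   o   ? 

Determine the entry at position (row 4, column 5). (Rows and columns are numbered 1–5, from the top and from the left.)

p

(r1,c5) = s
(r2,c4) = q
(r2,c5) = o
(r3,c2) = s
(r3,c4) = p
(r5,c1) = p
(r5,c5) = q
(r2,c3) = r
(r4,c1) = r
(r4,c3) = q
(r4,c5) = p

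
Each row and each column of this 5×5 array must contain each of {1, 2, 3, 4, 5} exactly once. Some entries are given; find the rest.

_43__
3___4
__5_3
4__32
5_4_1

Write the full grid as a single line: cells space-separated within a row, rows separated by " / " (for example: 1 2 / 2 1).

2 4 3 1 5 / 3 1 2 5 4 / 1 2 5 4 3 / 4 5 1 3 2 / 5 3 4 2 1

Cell (r1,c5): row 1 has {3,4}; column 5 has {1,2,3,4} → 5.
Cell (r4,c3): row 4 has {2,3,4}; column 3 has {3,4,5} → 1.
Cell (r5,c4): row 5 has {1,4,5}; column 4 has {3} → 2.
Cell (r1,c4): row 1 has {3,4,5}; column 4 has {2,3} → 1.
Cell (r2,c3): row 2 has {3,4}; column 3 has {1,3,4,5} → 2.
Cell (r2,c4): row 2 has {2,3,4}; column 4 has {1,2,3} → 5.
Cell (r3,c4): row 3 has {3,5}; column 4 has {1,2,3,5} → 4.
Cell (r4,c2): row 4 has {1,2,3,4}; column 2 has {4} → 5.
Cell (r5,c2): row 5 has {1,2,4,5}; column 2 has {4,5} → 3.
Cell (r1,c1): row 1 has {1,3,4,5}; column 1 has {3,4,5} → 2.
Cell (r2,c2): row 2 has {2,3,4,5}; column 2 has {3,4,5} → 1.
Cell (r3,c1): row 3 has {3,4,5}; column 1 has {2,3,4,5} → 1.
Cell (r3,c2): row 3 has {1,3,4,5}; column 2 has {1,3,4,5} → 2.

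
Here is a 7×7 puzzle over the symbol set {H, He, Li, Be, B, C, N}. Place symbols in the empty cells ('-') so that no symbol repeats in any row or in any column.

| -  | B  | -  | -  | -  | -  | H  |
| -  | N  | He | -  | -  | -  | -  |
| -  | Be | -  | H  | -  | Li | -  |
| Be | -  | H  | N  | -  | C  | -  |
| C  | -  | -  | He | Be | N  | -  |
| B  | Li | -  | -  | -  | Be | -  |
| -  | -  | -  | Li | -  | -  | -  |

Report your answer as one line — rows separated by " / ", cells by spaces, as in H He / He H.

At row 1, column 6: row 1 has {H,B}; column 6 has {Li,Be,C,N}; that leaves He.
At row 4, column 2: row 4 has {H,Be,C,N}; column 2 has {Li,Be,B,N}; that leaves He.
At row 5, column 2: row 5 has {He,Be,C,N}; column 2 has {He,Li,Be,B,N}; that leaves H.
At row 6, column 4: row 6 has {Li,Be,B}; column 4 has {H,He,Li,N}; that leaves C.
At row 7, column 2: row 7 has {Li}; column 2 has {H,He,Li,Be,B,N}; that leaves C.
At row 1, column 4: row 1 has {H,He,B}; column 4 has {H,He,Li,C,N}; that leaves Be.
At row 2, column 4: row 2 has {He,N}; column 4 has {H,He,Li,Be,C,N}; that leaves B.
At row 2, column 6: row 2 has {He,B,N}; column 6 has {He,Li,Be,C,N}; that leaves H.
At row 6, column 3: row 6 has {Li,Be,B,C}; column 3 has {H,He}; that leaves N.
At row 6, column 7: row 6 has {Li,Be,B,C,N}; column 7 has {H}; that leaves He.
At row 7, column 6: row 7 has {Li,C}; column 6 has {H,He,Li,Be,C,N}; that leaves B.
At row 2, column 1: row 2 has {H,He,B,N}; column 1 has {Be,B,C}; that leaves Li.
At row 2, column 5: row 2 has {H,He,Li,B,N}; column 5 has {Be}; that leaves C.
At row 2, column 7: row 2 has {H,He,Li,B,C,N}; column 7 has {H,He}; that leaves Be.
At row 6, column 5: row 6 has {He,Li,Be,B,C,N}; column 5 has {Be,C}; that leaves H.
At row 7, column 3: row 7 has {Li,B,C}; column 3 has {H,He,N}; that leaves Be.
At row 7, column 7: row 7 has {Li,Be,B,C}; column 7 has {H,He,Be}; that leaves N.
At row 1, column 1: row 1 has {H,He,Be,B}; column 1 has {Li,Be,B,C}; that leaves N.
At row 1, column 5: row 1 has {H,He,Be,B,N}; column 5 has {H,Be,C}; that leaves Li.
At row 3, column 1: row 3 has {H,Li,Be}; column 1 has {Li,Be,B,C,N}; that leaves He.
At row 4, column 5: row 4 has {H,He,Be,C,N}; column 5 has {H,Li,Be,C}; that leaves B.
At row 4, column 7: row 4 has {H,He,Be,B,C,N}; column 7 has {H,He,Be,N}; that leaves Li.
At row 5, column 7: row 5 has {H,He,Be,C,N}; column 7 has {H,He,Li,Be,N}; that leaves B.
At row 7, column 1: row 7 has {Li,Be,B,C,N}; column 1 has {He,Li,Be,B,C,N}; that leaves H.
At row 7, column 5: row 7 has {H,Li,Be,B,C,N}; column 5 has {H,Li,Be,B,C}; that leaves He.
At row 1, column 3: row 1 has {H,He,Li,Be,B,N}; column 3 has {H,He,Be,N}; that leaves C.
At row 3, column 3: row 3 has {H,He,Li,Be}; column 3 has {H,He,Be,C,N}; that leaves B.
At row 3, column 5: row 3 has {H,He,Li,Be,B}; column 5 has {H,He,Li,Be,B,C}; that leaves N.
At row 3, column 7: row 3 has {H,He,Li,Be,B,N}; column 7 has {H,He,Li,Be,B,N}; that leaves C.
At row 5, column 3: row 5 has {H,He,Be,B,C,N}; column 3 has {H,He,Be,B,C,N}; that leaves Li.

N B C Be Li He H / Li N He B C H Be / He Be B H N Li C / Be He H N B C Li / C H Li He Be N B / B Li N C H Be He / H C Be Li He B N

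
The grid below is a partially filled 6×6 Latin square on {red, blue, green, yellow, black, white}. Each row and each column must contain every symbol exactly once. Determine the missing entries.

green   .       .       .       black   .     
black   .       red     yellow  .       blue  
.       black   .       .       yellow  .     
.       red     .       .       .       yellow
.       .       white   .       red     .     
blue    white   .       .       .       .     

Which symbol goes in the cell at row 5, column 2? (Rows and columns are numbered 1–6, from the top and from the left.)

blue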